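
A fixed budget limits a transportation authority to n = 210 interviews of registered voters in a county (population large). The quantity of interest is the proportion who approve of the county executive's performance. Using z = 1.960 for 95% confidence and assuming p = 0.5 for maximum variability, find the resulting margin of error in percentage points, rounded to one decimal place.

SE(p̂) = √[p(1−p)/n] = √[0.2500/210] = 0.03450.
E = z × SE = 1.960 × 0.03450 = 0.06763, or 6.8 percentage points.

6.8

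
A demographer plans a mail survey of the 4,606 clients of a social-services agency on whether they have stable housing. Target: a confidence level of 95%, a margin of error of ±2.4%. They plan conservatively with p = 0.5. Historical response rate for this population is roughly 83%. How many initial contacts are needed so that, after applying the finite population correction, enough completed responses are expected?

For 95% confidence, z = 1.96.
Completed interviews needed (unadjusted): n₀ = 1.96² × 0.2500 / 0.024² ≈ 1667.36 → 1668.
FPC for N = 4,606: n = 1668 / (1 + 1667/4606) = 1668 / 1.3619 ≈ 1224.74 → 1225.
At an 83% response rate, contacts needed = 1225 / 0.83 ≈ 1475.90 → 1476.

1476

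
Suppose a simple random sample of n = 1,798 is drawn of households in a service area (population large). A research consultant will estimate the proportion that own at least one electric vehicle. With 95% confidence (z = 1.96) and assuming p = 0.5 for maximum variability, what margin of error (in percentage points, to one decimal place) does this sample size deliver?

SE(p̂) = √[p(1−p)/n] = √[0.2500/1798] = 0.01179.
E = z × SE = 1.96 × 0.01179 = 0.02311, or 2.3 percentage points.

2.3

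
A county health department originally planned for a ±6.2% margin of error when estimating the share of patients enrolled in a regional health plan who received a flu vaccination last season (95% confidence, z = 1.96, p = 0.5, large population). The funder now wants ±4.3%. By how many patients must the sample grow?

At ±6.2%: n = 1.96² × 0.2500 / 0.062² ≈ 249.84 → 250.
At ±4.3%: n = 1.96² × 0.2500 / 0.043² ≈ 519.42 → 520.
Additional respondents: 520 − 250 = 270.

270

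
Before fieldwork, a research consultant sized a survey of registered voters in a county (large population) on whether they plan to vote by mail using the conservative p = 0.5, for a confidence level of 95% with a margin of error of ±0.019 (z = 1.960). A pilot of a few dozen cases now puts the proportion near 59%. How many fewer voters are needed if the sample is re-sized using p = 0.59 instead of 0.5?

86

Conservative (p = 0.5): n = 1.960² × 0.25 / 0.019² ≈ 2660.39 → 2661.
Using p = 0.59: p(1−p) = 0.2419, so n = 1.960² × 0.2419 / 0.019² ≈ 2574.19 → 2575.
Reduction: 2661 − 2575 = 86.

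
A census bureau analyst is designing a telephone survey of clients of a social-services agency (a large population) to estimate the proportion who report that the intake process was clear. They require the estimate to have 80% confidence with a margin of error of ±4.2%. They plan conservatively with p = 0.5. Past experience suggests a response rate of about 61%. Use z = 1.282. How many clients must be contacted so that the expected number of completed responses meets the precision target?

382

Completed interviews needed: n₀ = 1.282² × 0.2500 / 0.042² ≈ 232.93 → 233.
At a 61% response rate, contacts needed = 233 / 0.61 ≈ 381.97 → 382.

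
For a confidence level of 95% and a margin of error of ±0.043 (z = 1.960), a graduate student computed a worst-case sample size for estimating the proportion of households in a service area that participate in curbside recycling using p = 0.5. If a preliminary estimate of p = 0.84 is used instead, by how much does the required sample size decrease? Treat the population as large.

240

Conservative (p = 0.5): n = 1.960² × 0.25 / 0.043² ≈ 519.42 → 520.
Using p = 0.84: p(1−p) = 0.1344, so n = 1.960² × 0.1344 / 0.043² ≈ 279.24 → 280.
Reduction: 520 − 280 = 240.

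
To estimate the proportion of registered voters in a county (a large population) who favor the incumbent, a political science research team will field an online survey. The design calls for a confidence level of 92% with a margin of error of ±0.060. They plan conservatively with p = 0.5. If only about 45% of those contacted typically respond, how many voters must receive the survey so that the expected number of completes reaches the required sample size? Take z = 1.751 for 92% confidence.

Completed interviews needed: n₀ = 1.751² × 0.2500 / 0.060² ≈ 212.92 → 213.
At a 45% response rate, contacts needed = 213 / 0.45 ≈ 473.33 → 474.

474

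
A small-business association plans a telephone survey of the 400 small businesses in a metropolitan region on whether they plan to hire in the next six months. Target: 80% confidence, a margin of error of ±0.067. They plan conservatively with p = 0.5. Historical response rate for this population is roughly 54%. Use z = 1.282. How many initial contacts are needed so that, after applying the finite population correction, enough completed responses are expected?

Completed interviews needed (unadjusted): n₀ = 1.282² × 0.2500 / 0.067² ≈ 91.53 → 92.
FPC for N = 400: n = 92 / (1 + 91/400) = 92 / 1.2275 ≈ 74.95 → 75.
At a 54% response rate, contacts needed = 75 / 0.54 ≈ 138.89 → 139.

139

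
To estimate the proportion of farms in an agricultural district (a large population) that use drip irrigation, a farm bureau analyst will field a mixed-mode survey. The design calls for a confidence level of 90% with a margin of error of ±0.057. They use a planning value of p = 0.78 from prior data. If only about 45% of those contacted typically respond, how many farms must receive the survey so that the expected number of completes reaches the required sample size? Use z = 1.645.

318

Completed interviews needed: n₀ = 1.645² × 0.1716 / 0.057² ≈ 142.92 → 143.
At a 45% response rate, contacts needed = 143 / 0.45 ≈ 317.78 → 318.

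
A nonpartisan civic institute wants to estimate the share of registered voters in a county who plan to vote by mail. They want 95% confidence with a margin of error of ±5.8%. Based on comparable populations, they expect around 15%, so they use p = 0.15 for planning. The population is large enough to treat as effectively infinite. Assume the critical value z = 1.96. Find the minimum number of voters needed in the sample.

146

With p = 0.15, p(1−p) = 0.1275.
n = z²·p(1−p)/E² = 1.96² × 0.1275 / 0.058² = 3.8416 × 0.1275 / 0.003364 ≈ 145.60.
Rounding up gives n = 146.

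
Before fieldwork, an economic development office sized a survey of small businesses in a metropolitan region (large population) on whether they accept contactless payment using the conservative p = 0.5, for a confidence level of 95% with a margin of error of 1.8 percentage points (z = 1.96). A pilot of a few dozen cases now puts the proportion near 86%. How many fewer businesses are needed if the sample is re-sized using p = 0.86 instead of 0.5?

1537

Conservative (p = 0.5): n = 1.96² × 0.25 / 0.018² ≈ 2964.20 → 2965.
Using p = 0.86: p(1−p) = 0.1204, so n = 1.96² × 0.1204 / 0.018² ≈ 1427.56 → 1428.
Reduction: 2965 − 1428 = 1537.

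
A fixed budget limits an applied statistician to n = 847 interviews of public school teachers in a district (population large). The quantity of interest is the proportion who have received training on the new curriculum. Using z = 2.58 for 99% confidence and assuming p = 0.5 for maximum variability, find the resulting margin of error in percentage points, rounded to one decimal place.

4.4

SE(p̂) = √[p(1−p)/n] = √[0.2500/847] = 0.01718.
E = z × SE = 2.58 × 0.01718 = 0.04432, or 4.4 percentage points.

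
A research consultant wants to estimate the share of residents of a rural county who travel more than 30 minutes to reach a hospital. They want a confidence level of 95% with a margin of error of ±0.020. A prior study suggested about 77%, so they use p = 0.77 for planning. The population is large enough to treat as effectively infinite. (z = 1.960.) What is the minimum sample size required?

1701

With p = 0.77, p(1−p) = 0.1771.
n = z²·p(1−p)/E² = 1.960² × 0.1771 / 0.020² = 3.8416 × 0.1771 / 0.000400 ≈ 1700.87.
Rounding up gives n = 1701.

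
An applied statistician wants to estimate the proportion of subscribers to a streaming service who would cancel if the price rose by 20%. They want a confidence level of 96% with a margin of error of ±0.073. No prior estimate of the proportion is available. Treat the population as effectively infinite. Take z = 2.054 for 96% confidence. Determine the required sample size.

198

With no prior estimate, use p = 0.5, giving p(1−p) = 0.25.
n = z²·p(1−p)/E² = 2.054² × 0.2500 / 0.073² = 4.2189 × 0.2500 / 0.005329 ≈ 197.92.
Rounding up gives n = 198.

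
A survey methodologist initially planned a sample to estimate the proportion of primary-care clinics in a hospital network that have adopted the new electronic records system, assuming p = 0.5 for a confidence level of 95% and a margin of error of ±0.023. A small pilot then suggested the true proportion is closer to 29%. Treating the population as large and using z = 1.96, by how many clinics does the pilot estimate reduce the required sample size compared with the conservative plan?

320

Conservative (p = 0.5): n = 1.96² × 0.25 / 0.023² ≈ 1815.50 → 1816.
Using p = 0.29: p(1−p) = 0.2059, so n = 1.96² × 0.2059 / 0.023² ≈ 1495.25 → 1496.
Reduction: 1816 − 1496 = 320.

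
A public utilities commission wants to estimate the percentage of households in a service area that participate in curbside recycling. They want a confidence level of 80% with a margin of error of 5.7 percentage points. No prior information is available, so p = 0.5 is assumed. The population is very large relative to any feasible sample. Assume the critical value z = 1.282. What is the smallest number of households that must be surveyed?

With p = 0.5, p(1−p) = 0.25.
n = z²·p(1−p)/E² = 1.282² × 0.2500 / 0.057² = 1.6435 × 0.2500 / 0.003249 ≈ 126.46.
Rounding up gives n = 127.

127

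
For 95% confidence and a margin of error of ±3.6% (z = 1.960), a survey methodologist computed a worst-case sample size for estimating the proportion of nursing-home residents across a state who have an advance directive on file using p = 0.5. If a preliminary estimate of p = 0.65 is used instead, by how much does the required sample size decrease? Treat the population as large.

Conservative (p = 0.5): n = 1.960² × 0.25 / 0.036² ≈ 741.05 → 742.
Using p = 0.65: p(1−p) = 0.2275, so n = 1.960² × 0.2275 / 0.036² ≈ 674.35 → 675.
Reduction: 742 − 675 = 67.

67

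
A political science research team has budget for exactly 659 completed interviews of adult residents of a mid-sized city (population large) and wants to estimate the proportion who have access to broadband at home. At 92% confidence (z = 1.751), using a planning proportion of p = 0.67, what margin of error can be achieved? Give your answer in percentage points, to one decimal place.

3.2

SE(p̂) = √[p(1−p)/n] = √[0.2211/659] = 0.01832.
E = z × SE = 1.751 × 0.01832 = 0.03207, or 3.2 percentage points.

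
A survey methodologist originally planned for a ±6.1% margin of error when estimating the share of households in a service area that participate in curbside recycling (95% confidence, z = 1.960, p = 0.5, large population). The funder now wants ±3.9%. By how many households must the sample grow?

At ±6.1%: n = 1.960² × 0.2500 / 0.061² ≈ 258.10 → 259.
At ±3.9%: n = 1.960² × 0.2500 / 0.039² ≈ 631.43 → 632.
Additional respondents: 632 − 259 = 373.

373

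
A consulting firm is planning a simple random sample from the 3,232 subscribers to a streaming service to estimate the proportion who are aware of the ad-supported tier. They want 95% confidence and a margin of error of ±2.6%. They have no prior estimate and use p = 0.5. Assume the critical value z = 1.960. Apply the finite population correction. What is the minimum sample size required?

Unadjusted: n₀ = 1.960² × 0.50 × 0.50 / 0.026² ≈ 1420.71, so n₀ = 1421.
Finite population correction with N = 3,232: n = n₀ / (1 + (n₀−1)/N) = 1421 / (1 + 1420/3232) = 1421 / 1.4394 ≈ 987.25.
Rounding up, n = 988.

988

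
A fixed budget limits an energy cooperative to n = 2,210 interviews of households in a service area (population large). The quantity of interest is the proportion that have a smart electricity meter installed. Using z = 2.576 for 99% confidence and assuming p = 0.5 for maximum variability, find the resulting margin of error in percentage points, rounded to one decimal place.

2.7

SE(p̂) = √[p(1−p)/n] = √[0.2500/2210] = 0.01064.
E = z × SE = 2.576 × 0.01064 = 0.02740, or 2.7 percentage points.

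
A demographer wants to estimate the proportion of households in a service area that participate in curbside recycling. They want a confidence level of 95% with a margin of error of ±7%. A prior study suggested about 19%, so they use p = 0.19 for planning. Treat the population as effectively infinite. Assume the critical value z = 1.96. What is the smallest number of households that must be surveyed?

With p = 0.19, p(1−p) = 0.1539.
n = z²·p(1−p)/E² = 1.96² × 0.1539 / 0.070² = 3.8416 × 0.1539 / 0.004900 ≈ 120.66.
Rounding up gives n = 121.

121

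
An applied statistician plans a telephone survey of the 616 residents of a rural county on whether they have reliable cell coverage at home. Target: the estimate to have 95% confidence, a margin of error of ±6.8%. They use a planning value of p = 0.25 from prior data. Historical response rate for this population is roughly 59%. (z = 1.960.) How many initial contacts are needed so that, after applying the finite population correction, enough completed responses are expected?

Completed interviews needed (unadjusted): n₀ = 1.960² × 0.1875 / 0.068² ≈ 155.77 → 156.
FPC for N = 616: n = 156 / (1 + 155/616) = 156 / 1.2516 ≈ 124.64 → 125.
At a 59% response rate, contacts needed = 125 / 0.59 ≈ 211.86 → 212.

212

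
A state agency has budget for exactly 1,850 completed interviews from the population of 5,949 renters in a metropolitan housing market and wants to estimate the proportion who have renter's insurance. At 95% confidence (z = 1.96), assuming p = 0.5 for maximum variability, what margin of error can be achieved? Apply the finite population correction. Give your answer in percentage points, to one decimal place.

1.9

Finite-population factor: (N−n)/(N−1) = (5949−1850)/(5949−1) = 0.6891.
SE(p̂) = √[p(1−p)/n · (N−n)/(N−1)] = √[0.2500/1850 × 0.6891] = 0.00965.
E = z × SE = 1.96 × 0.00965 = 0.01891 ≈ 1.9 percentage points.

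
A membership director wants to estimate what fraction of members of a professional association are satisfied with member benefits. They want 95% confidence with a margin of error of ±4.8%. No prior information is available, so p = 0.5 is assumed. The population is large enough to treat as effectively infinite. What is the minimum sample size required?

For 95% confidence, z = 1.960.
With p = 0.5, p(1−p) = 0.25.
n = z²·p(1−p)/E² = 1.960² × 0.2500 / 0.048² = 3.8416 × 0.2500 / 0.002304 ≈ 416.84.
Rounding up gives n = 417.

417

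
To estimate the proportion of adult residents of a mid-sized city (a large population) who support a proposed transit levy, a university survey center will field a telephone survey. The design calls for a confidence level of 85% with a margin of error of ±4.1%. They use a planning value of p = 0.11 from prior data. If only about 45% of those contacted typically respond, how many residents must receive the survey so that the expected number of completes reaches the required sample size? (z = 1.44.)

Completed interviews needed: n₀ = 1.44² × 0.0979 / 0.041² ≈ 120.76 → 121.
At a 45% response rate, contacts needed = 121 / 0.45 ≈ 268.89 → 269.

269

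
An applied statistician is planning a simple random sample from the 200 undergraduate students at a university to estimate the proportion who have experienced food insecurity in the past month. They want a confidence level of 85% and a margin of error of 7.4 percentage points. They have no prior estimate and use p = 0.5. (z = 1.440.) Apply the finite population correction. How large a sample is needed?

Unadjusted: n₀ = 1.440² × 0.50 × 0.50 / 0.074² ≈ 94.67, so n₀ = 95.
Finite population correction with N = 200: n = n₀ / (1 + (n₀−1)/N) = 95 / (1 + 94/200) = 95 / 1.4700 ≈ 64.63.
Rounding up, n = 65.

65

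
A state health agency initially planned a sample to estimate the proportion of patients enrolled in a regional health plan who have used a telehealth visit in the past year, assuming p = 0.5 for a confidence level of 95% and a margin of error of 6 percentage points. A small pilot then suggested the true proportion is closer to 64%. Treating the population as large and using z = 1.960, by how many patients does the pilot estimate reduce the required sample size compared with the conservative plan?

21

Conservative (p = 0.5): n = 1.960² × 0.25 / 0.060² ≈ 266.78 → 267.
Using p = 0.64: p(1−p) = 0.2304, so n = 1.960² × 0.2304 / 0.060² ≈ 245.86 → 246.
Reduction: 267 − 246 = 21.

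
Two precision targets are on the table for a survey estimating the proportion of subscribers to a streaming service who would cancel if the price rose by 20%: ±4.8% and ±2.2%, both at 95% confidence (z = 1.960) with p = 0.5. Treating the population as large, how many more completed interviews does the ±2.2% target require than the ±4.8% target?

At ±4.8%: n = 1.960² × 0.2500 / 0.048² ≈ 416.84 → 417.
At ±2.2%: n = 1.960² × 0.2500 / 0.022² ≈ 1984.30 → 1985.
Additional respondents: 1985 − 417 = 1568.

1568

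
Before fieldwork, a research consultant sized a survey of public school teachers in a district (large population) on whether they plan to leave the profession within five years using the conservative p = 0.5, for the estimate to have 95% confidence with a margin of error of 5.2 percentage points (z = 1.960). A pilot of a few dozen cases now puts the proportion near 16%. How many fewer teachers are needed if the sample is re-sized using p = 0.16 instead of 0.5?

Conservative (p = 0.5): n = 1.960² × 0.25 / 0.052² ≈ 355.18 → 356.
Using p = 0.16: p(1−p) = 0.1344, so n = 1.960² × 0.1344 / 0.052² ≈ 190.94 → 191.
Reduction: 356 − 191 = 165.

165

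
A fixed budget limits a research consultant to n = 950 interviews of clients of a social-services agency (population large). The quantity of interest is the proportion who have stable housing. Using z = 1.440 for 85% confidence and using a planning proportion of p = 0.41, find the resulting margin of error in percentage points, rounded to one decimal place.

2.3

SE(p̂) = √[p(1−p)/n] = √[0.2419/950] = 0.01596.
E = z × SE = 1.440 × 0.01596 = 0.02298, or 2.3 percentage points.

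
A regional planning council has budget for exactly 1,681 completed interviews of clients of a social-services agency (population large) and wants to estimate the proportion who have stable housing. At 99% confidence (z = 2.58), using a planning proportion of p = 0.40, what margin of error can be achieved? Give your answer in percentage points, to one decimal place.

3.1

SE(p̂) = √[p(1−p)/n] = √[0.2400/1681] = 0.01195.
E = z × SE = 2.58 × 0.01195 = 0.03083, or 3.1 percentage points.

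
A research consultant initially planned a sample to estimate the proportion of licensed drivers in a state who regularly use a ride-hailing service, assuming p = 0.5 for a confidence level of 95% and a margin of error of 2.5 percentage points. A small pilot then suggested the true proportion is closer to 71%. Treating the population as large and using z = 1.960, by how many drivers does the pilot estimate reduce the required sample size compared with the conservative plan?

Conservative (p = 0.5): n = 1.960² × 0.25 / 0.025² ≈ 1536.64 → 1537.
Using p = 0.71: p(1−p) = 0.2059, so n = 1.960² × 0.2059 / 0.025² ≈ 1265.58 → 1266.
Reduction: 1537 − 1266 = 271.

271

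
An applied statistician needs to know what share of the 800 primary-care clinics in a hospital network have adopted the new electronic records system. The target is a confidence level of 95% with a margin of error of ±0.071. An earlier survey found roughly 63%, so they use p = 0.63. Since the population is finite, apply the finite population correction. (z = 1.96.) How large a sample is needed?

Unadjusted: n₀ = 1.96² × 0.63 × 0.37 / 0.071² ≈ 177.64, so n₀ = 178.
Finite population correction with N = 800: n = n₀ / (1 + (n₀−1)/N) = 178 / (1 + 177/800) = 178 / 1.2212 ≈ 145.75.
Rounding up, n = 146.

146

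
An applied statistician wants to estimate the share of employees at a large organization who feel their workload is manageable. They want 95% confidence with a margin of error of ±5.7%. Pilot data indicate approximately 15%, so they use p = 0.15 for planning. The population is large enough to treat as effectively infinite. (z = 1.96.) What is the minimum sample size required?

With p = 0.15, p(1−p) = 0.1275.
n = z²·p(1−p)/E² = 1.96² × 0.1275 / 0.057² = 3.8416 × 0.1275 / 0.003249 ≈ 150.76.
Rounding up gives n = 151.

151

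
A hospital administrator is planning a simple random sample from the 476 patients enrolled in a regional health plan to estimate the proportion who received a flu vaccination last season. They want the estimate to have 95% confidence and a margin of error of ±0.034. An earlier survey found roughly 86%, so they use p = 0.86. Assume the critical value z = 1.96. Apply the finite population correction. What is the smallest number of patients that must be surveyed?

218

Unadjusted: n₀ = 1.96² × 0.86 × 0.14 / 0.034² ≈ 400.11, so n₀ = 401.
Finite population correction with N = 476: n = n₀ / (1 + (n₀−1)/N) = 401 / (1 + 400/476) = 401 / 1.8403 ≈ 217.89.
Rounding up, n = 218.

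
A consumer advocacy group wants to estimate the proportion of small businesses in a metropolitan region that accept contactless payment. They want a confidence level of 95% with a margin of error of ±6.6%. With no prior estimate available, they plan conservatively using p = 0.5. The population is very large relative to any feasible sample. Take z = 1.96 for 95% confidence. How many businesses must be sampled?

With p = 0.5, p(1−p) = 0.25.
n = z²·p(1−p)/E² = 1.96² × 0.2500 / 0.066² = 3.8416 × 0.2500 / 0.004356 ≈ 220.48.
Rounding up gives n = 221.

221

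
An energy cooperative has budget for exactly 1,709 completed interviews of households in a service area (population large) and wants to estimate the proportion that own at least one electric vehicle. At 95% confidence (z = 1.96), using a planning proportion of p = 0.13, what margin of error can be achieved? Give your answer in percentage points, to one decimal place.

SE(p̂) = √[p(1−p)/n] = √[0.1131/1709] = 0.00814.
E = z × SE = 1.96 × 0.00814 = 0.01594, or 1.6 percentage points.

1.6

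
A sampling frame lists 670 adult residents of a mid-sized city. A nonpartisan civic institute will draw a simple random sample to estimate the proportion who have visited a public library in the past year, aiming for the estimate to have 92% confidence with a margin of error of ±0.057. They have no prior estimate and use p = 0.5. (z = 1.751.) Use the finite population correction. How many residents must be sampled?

Unadjusted: n₀ = 1.751² × 0.50 × 0.50 / 0.057² ≈ 235.92, so n₀ = 236.
Finite population correction with N = 670: n = n₀ / (1 + (n₀−1)/N) = 236 / (1 + 235/670) = 236 / 1.3507 ≈ 174.72.
Rounding up, n = 175.

175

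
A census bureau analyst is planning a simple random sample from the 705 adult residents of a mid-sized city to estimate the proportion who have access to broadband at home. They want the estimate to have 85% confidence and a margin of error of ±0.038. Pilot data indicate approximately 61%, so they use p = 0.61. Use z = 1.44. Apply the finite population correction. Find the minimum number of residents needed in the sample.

231

Unadjusted: n₀ = 1.44² × 0.61 × 0.39 / 0.038² ≈ 341.63, so n₀ = 342.
Finite population correction with N = 705: n = n₀ / (1 + (n₀−1)/N) = 342 / (1 + 341/705) = 342 / 1.4837 ≈ 230.51.
Rounding up, n = 231.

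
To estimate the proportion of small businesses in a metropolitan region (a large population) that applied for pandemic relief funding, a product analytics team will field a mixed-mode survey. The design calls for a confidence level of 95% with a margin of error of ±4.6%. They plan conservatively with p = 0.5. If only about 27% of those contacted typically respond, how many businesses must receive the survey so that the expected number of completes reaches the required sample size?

For 95% confidence, z = 1.96.
Completed interviews needed: n₀ = 1.96² × 0.2500 / 0.046² ≈ 453.88 → 454.
At a 27% response rate, contacts needed = 454 / 0.27 ≈ 1681.48 → 1682.

1682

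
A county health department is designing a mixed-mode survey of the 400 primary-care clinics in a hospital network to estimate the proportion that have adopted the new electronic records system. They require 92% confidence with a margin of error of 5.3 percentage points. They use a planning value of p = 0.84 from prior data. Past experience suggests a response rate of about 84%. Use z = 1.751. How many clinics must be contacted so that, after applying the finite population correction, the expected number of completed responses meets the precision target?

Completed interviews needed (unadjusted): n₀ = 1.751² × 0.1344 / 0.053² ≈ 146.70 → 147.
FPC for N = 400: n = 147 / (1 + 146/400) = 147 / 1.3650 ≈ 107.69 → 108.
At an 84% response rate, contacts needed = 108 / 0.84 ≈ 128.57 → 129.

129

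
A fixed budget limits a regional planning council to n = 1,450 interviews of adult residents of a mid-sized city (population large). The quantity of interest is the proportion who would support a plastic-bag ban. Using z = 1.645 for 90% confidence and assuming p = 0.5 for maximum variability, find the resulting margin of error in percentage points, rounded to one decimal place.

SE(p̂) = √[p(1−p)/n] = √[0.2500/1450] = 0.01313.
E = z × SE = 1.645 × 0.01313 = 0.02160, or 2.2 percentage points.

2.2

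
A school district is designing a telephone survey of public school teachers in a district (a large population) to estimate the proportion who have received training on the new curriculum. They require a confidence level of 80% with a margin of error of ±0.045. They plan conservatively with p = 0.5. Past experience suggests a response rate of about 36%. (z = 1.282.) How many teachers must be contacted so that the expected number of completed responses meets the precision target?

564

Completed interviews needed: n₀ = 1.282² × 0.2500 / 0.045² ≈ 202.90 → 203.
At a 36% response rate, contacts needed = 203 / 0.36 ≈ 563.89 → 564.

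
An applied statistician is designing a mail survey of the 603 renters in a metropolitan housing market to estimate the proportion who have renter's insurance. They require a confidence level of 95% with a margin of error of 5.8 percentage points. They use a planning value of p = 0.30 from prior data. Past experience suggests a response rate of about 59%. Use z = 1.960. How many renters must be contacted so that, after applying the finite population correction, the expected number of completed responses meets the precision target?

292

Completed interviews needed (unadjusted): n₀ = 1.960² × 0.2100 / 0.058² ≈ 239.81 → 240.
FPC for N = 603: n = 240 / (1 + 239/603) = 240 / 1.3964 ≈ 171.88 → 172.
At a 59% response rate, contacts needed = 172 / 0.59 ≈ 291.53 → 292.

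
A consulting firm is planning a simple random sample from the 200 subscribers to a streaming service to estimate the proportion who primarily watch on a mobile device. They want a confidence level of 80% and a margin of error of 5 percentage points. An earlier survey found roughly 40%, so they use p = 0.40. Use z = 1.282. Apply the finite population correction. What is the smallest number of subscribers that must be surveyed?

89

Unadjusted: n₀ = 1.282² × 0.40 × 0.60 / 0.050² ≈ 157.78, so n₀ = 158.
Finite population correction with N = 200: n = n₀ / (1 + (n₀−1)/N) = 158 / (1 + 157/200) = 158 / 1.7850 ≈ 88.52.
Rounding up, n = 89.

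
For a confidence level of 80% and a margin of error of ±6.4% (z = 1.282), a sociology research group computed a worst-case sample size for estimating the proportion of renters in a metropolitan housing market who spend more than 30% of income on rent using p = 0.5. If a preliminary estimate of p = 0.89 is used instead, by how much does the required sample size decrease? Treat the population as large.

61

Conservative (p = 0.5): n = 1.282² × 0.25 / 0.064² ≈ 100.31 → 101.
Using p = 0.89: p(1−p) = 0.0979, so n = 1.282² × 0.0979 / 0.064² ≈ 39.28 → 40.
Reduction: 101 − 40 = 61.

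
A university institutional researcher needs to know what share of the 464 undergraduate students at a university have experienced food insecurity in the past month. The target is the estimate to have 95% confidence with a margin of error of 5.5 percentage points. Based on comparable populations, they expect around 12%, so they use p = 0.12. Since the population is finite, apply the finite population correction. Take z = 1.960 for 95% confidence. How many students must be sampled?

Unadjusted: n₀ = 1.960² × 0.12 × 0.88 / 0.055² ≈ 134.11, so n₀ = 135.
Finite population correction with N = 464: n = n₀ / (1 + (n₀−1)/N) = 135 / (1 + 134/464) = 135 / 1.2888 ≈ 104.75.
Rounding up, n = 105.

105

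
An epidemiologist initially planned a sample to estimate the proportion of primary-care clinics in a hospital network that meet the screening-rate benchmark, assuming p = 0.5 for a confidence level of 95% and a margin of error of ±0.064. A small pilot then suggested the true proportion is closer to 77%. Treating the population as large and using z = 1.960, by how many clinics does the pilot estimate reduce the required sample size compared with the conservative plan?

Conservative (p = 0.5): n = 1.960² × 0.25 / 0.064² ≈ 234.47 → 235.
Using p = 0.77: p(1−p) = 0.1771, so n = 1.960² × 0.1771 / 0.064² ≈ 166.10 → 167.
Reduction: 235 − 167 = 68.

68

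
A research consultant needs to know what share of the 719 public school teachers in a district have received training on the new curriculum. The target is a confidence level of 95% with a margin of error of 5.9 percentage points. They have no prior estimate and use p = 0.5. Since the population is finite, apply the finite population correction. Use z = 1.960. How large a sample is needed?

200

Unadjusted: n₀ = 1.960² × 0.50 × 0.50 / 0.059² ≈ 275.90, so n₀ = 276.
Finite population correction with N = 719: n = n₀ / (1 + (n₀−1)/N) = 276 / (1 + 275/719) = 276 / 1.3825 ≈ 199.64.
Rounding up, n = 200.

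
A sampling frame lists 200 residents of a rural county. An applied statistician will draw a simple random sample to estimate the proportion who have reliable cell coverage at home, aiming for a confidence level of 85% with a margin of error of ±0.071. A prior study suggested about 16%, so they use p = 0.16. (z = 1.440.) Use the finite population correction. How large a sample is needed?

44

Unadjusted: n₀ = 1.440² × 0.16 × 0.84 / 0.071² ≈ 55.29, so n₀ = 56.
Finite population correction with N = 200: n = n₀ / (1 + (n₀−1)/N) = 56 / (1 + 55/200) = 56 / 1.2750 ≈ 43.92.
Rounding up, n = 44.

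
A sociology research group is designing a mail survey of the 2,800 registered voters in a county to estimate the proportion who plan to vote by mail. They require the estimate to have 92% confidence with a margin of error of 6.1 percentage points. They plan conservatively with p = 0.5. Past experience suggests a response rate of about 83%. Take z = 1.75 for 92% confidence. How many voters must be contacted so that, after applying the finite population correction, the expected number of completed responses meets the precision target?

232

Completed interviews needed (unadjusted): n₀ = 1.75² × 0.2500 / 0.061² ≈ 205.76 → 206.
FPC for N = 2,800: n = 206 / (1 + 205/2800) = 206 / 1.0732 ≈ 191.95 → 192.
At an 83% response rate, contacts needed = 192 / 0.83 ≈ 231.33 → 232.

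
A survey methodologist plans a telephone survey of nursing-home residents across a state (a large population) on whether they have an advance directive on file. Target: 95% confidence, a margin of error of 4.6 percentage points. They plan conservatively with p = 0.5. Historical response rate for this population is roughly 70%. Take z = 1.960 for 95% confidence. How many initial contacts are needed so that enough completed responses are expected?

649

Completed interviews needed: n₀ = 1.960² × 0.2500 / 0.046² ≈ 453.88 → 454.
At a 70% response rate, contacts needed = 454 / 0.70 ≈ 648.57 → 649.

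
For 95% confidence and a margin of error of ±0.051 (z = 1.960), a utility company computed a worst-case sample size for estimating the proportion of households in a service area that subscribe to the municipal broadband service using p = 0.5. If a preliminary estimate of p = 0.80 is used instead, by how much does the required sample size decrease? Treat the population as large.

133

Conservative (p = 0.5): n = 1.960² × 0.25 / 0.051² ≈ 369.24 → 370.
Using p = 0.80: p(1−p) = 0.1600, so n = 1.960² × 0.1600 / 0.051² ≈ 236.32 → 237.
Reduction: 370 − 237 = 133.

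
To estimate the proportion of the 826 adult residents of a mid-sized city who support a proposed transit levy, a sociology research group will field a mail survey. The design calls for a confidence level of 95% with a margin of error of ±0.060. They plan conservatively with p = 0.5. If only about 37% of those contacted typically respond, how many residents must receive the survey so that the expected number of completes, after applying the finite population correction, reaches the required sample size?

546

For 95% confidence, z = 1.960.
Completed interviews needed (unadjusted): n₀ = 1.960² × 0.2500 / 0.060² ≈ 266.78 → 267.
FPC for N = 826: n = 267 / (1 + 266/826) = 267 / 1.3220 ≈ 201.96 → 202.
At a 37% response rate, contacts needed = 202 / 0.37 ≈ 545.95 → 546.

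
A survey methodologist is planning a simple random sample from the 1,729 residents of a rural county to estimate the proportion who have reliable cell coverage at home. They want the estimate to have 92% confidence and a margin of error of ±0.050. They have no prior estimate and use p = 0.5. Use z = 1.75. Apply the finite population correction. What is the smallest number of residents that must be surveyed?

Unadjusted: n₀ = 1.75² × 0.50 × 0.50 / 0.050² ≈ 306.25, so n₀ = 307.
Finite population correction with N = 1,729: n = n₀ / (1 + (n₀−1)/N) = 307 / (1 + 306/1729) = 307 / 1.1770 ≈ 260.84.
Rounding up, n = 261.

261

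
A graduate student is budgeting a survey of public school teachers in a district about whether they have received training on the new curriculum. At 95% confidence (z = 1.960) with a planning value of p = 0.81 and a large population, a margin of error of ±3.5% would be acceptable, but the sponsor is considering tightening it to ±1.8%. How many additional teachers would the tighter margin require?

At ±3.5%: n = 1.960² × 0.1539 / 0.035² ≈ 482.63 → 483.
At ±1.8%: n = 1.960² × 0.1539 / 0.018² ≈ 1824.76 → 1825.
Additional respondents: 1825 − 483 = 1342.

1342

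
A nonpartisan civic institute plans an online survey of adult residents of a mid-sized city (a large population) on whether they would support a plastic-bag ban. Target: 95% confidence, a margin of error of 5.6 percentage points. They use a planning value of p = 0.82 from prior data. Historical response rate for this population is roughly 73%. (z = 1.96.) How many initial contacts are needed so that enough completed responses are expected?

Completed interviews needed: n₀ = 1.96² × 0.1476 / 0.056² ≈ 180.81 → 181.
At a 73% response rate, contacts needed = 181 / 0.73 ≈ 247.95 → 248.

248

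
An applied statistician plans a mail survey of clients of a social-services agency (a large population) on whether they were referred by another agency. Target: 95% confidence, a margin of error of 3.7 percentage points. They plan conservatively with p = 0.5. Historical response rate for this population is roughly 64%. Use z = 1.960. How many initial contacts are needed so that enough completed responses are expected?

1097

Completed interviews needed: n₀ = 1.960² × 0.2500 / 0.037² ≈ 701.53 → 702.
At a 64% response rate, contacts needed = 702 / 0.64 ≈ 1096.88 → 1097.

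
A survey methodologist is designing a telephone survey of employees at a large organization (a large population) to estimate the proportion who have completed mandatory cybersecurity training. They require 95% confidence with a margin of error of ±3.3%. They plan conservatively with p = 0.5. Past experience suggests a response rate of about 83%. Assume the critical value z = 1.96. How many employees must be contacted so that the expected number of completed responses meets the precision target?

1063

Completed interviews needed: n₀ = 1.96² × 0.2500 / 0.033² ≈ 881.91 → 882.
At an 83% response rate, contacts needed = 882 / 0.83 ≈ 1062.65 → 1063.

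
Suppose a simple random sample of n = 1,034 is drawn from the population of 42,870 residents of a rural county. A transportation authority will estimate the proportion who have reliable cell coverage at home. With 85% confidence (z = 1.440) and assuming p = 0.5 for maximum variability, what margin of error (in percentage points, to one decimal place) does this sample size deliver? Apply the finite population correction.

2.2

Finite-population factor: (N−n)/(N−1) = (42870−1034)/(42870−1) = 0.9759.
SE(p̂) = √[p(1−p)/n · (N−n)/(N−1)] = √[0.2500/1034 × 0.9759] = 0.01536.
E = z × SE = 1.440 × 0.01536 = 0.02212 ≈ 2.2 percentage points.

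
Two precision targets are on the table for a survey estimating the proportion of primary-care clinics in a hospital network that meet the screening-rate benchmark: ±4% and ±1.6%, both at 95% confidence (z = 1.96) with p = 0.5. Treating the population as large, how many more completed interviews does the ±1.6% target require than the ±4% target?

3151

At ±4%: n = 1.96² × 0.2500 / 0.040² ≈ 600.25 → 601.
At ±1.6%: n = 1.96² × 0.2500 / 0.016² ≈ 3751.56 → 3752.
Additional respondents: 3752 − 601 = 3151.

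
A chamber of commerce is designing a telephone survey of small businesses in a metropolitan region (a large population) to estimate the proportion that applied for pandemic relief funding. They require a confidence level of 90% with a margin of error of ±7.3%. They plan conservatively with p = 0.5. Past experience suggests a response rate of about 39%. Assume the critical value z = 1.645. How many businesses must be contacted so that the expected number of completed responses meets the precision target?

Completed interviews needed: n₀ = 1.645² × 0.2500 / 0.073² ≈ 126.95 → 127.
At a 39% response rate, contacts needed = 127 / 0.39 ≈ 325.64 → 326.

326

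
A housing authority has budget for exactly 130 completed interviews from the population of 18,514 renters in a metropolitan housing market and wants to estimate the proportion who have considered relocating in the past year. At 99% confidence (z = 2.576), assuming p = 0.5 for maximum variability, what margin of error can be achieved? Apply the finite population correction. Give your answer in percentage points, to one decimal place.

11.3

Finite-population factor: (N−n)/(N−1) = (18514−130)/(18514−1) = 0.9930.
SE(p̂) = √[p(1−p)/n · (N−n)/(N−1)] = √[0.2500/130 × 0.9930] = 0.04370.
E = z × SE = 2.576 × 0.04370 = 0.11257 ≈ 11.3 percentage points.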